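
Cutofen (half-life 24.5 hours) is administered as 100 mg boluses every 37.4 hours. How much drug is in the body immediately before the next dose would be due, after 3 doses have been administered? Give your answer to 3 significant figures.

50.9 mg

The 3 doses were given 112.2, 74.8, 37.4 hours ago.
Total = 100·(1/2)^(112.2/24.5) + 100·(1/2)^(74.8/24.5) + 100·(1/2)^(37.4/24.5)
      = 4.1822 + 12.049 + 34.711 ≈ 50.942 mg.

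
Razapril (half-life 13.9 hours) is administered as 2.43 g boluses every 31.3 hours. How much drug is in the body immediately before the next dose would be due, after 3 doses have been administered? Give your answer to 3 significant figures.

0.640 g

The 3 doses were given 93.9, 62.6, 31.3 hours ago.
Total = 2.43·(1/2)^(93.9/13.9) + 2.43·(1/2)^(62.6/13.9) + 2.43·(1/2)^(31.3/13.9)
      = 0.022492 + 0.10712 + 0.51021 ≈ 0.63982 g.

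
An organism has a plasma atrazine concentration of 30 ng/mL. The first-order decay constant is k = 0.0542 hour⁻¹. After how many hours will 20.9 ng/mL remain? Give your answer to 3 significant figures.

t½ = ln 2 / k = 0.69315 / 0.0542 ≈ 12.789 hours.
Fraction remaining = 20.9/30 ≈ 0.69667.
n = log₂(30/20.9) = ln(1.4354)/ln 2 ≈ 0.52146 half-lives.
t = n × t½ = 0.52146 × 12.789 ≈ 6.6688 hours.

6.67 hours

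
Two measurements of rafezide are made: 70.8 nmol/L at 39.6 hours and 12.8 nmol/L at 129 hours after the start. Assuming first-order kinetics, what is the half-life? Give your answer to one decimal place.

Over Δt = 129 − 39.6 = 89.4 hours, the level fell by a factor of 70.8/12.8 ≈ 5.5312.
n = log₂(5.5312) ≈ 2.4676 half-lives, so t½ = 89.4/2.4676 ≈ 36.229 hours.

36.2 hours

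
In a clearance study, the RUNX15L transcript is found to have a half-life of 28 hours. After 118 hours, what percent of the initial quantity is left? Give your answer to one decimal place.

n = 118/28 ≈ 4.2143 half-lives.
Fraction remaining = (1/2)^4.2143 ≈ 0.053873, i.e. 5.3873%.

5.4%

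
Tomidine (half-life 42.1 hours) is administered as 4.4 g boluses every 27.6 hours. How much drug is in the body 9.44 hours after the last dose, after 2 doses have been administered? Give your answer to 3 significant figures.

The 2 doses were given 37.04, 9.44 hours ago.
Total = 4.4·(1/2)^(37.04/42.1) + 4.4·(1/2)^(9.44/42.1)
      = 2.3911 + 3.7666 ≈ 6.1578 g.

6.16 g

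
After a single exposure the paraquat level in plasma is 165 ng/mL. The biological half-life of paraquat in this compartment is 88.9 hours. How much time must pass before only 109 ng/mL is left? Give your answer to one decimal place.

Fraction remaining = 109/165 ≈ 0.66061.
n = log₂(165/109) = ln(1.5138)/ln 2 ≈ 0.59814 half-lives.
t = n × t½ = 0.59814 × 88.9 ≈ 53.174 hours.

53.2 hours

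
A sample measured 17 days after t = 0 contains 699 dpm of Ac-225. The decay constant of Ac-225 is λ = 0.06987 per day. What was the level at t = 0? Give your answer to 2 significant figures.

t½ = ln 2 / λ = 0.69315 / 0.06987 ≈ 9.9205 days.
Number of half-lives elapsed: n = 17/9.9205 ≈ 1.7136.
A₀ = A × 2^n = 699 × 2^1.7136 = 699 × 3.2798 ≈ 2292.6 dpm.

2300 dpm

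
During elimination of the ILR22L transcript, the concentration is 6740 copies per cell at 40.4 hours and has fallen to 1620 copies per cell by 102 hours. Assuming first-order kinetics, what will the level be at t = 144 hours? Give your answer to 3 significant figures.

Over Δt = 102 − 40.4 = 61.6 hours, the level fell by a factor of 6740/1620 ≈ 4.1605.
n = log₂(4.1605) ≈ 2.0568 half-lives, so t½ = 61.6/2.0568 ≈ 29.95 hours.
From t = 102 to t = 144: 1620 × (1/2)^((144−102)/29.95) ≈ 612.87 copies per cell.

613 copies per cell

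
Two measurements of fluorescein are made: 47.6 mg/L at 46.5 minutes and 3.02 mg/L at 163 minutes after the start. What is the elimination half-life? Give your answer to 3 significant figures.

29.3 minutes

Over Δt = 163 − 46.5 = 116.5 minutes, the level fell by a factor of 47.6/3.02 ≈ 15.762.
n = log₂(15.762) ≈ 3.9783 half-lives, so t½ = 116.5/3.9783 ≈ 29.284 minutes.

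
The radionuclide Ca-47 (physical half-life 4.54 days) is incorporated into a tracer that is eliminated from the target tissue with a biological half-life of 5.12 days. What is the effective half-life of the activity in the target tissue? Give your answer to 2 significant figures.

2.4 days

1/t_eff = 1/t_phys + 1/t_biol = 1/4.54 + 1/5.12 = 0.41558 per day.
t_eff = 4.54 × 5.12 / (4.54 + 5.12) ≈ 2.4063 days.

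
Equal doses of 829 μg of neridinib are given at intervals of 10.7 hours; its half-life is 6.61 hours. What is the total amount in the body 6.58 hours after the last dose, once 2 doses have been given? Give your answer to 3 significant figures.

551 μg

The 2 doses were given 17.28, 6.58 hours ago.
Total = 829·(1/2)^(17.28/6.61) + 829·(1/2)^(6.58/6.61)
      = 135.39 + 415.81 ≈ 551.2 μg.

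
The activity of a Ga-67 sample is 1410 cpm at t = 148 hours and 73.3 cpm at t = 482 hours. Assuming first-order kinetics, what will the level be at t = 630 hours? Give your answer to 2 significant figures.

20 cpm

Over Δt = 482 − 148 = 334 hours, the level fell by a factor of 1410/73.3 ≈ 19.236.
n = log₂(19.236) ≈ 4.2657 half-lives, so t½ = 334/4.2657 ≈ 78.298 hours.
From t = 482 to t = 630: 73.3 × (1/2)^((630−482)/78.298) ≈ 19.774 cpm.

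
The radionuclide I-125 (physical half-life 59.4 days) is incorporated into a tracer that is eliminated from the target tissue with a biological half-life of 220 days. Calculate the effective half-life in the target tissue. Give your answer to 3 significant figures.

46.8 days

1/t_eff = 1/t_phys + 1/t_biol = 1/59.4 + 1/220 = 0.02138 per day.
t_eff = 59.4 × 220 / (59.4 + 220) ≈ 46.772 days.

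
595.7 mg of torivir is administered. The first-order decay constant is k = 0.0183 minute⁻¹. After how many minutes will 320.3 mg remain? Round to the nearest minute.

34 minutes

t½ = ln 2 / k = 0.69315 / 0.0183 ≈ 37.877 minutes.
Fraction remaining = 320.3/595.7 ≈ 0.53769.
n = log₂(595.7/320.3) = ln(1.8598)/ln 2 ≈ 0.89516 half-lives.
t = n × t½ = 0.89516 × 37.877 ≈ 33.906 minutes.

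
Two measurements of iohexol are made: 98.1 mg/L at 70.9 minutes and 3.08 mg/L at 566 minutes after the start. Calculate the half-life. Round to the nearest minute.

99 minutes

Over Δt = 566 − 70.9 = 495.1 minutes, the level fell by a factor of 98.1/3.08 ≈ 31.851.
n = log₂(31.851) ≈ 4.9933 half-lives, so t½ = 495.1/4.9933 ≈ 99.154 minutes.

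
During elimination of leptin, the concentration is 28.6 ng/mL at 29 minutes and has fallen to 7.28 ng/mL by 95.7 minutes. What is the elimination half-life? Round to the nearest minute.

34 minutes

Over Δt = 95.7 − 29 = 66.7 minutes, the level fell by a factor of 28.6/7.28 ≈ 3.9286.
n = log₂(3.9286) ≈ 1.974 half-lives, so t½ = 66.7/1.974 ≈ 33.789 minutes.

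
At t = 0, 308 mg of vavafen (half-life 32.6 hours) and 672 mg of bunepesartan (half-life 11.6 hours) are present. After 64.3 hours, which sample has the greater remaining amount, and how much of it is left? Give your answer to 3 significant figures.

vavafen, 78.5 mg

vavafen: 308 × (1/2)^1.9724 ≈ 78.488 mg.
bunepesartan: 672 × (1/2)^5.5431 ≈ 14.412 mg.
Vavafen has more remaining, at ≈ 78.488 mg.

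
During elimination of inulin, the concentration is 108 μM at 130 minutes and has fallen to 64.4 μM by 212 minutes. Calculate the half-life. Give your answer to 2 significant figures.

Over Δt = 212 − 130 = 82 minutes, the level fell by a factor of 108/64.4 ≈ 1.677.
n = log₂(1.677) ≈ 0.7459 half-lives, so t½ = 82/0.7459 ≈ 109.93 minutes.

110 minutes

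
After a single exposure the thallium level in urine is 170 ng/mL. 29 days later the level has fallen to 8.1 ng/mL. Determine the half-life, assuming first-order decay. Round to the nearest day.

A/A₀ = 8.1/170 ≈ 0.047647.
n = log₂(20.988) ≈ 4.3915 half-lives elapsed in 29 days.
t½ = 29/4.3915 ≈ 6.6037 days.

7 days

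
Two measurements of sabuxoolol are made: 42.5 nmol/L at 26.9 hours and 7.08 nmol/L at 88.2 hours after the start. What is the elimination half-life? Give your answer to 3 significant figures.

Over Δt = 88.2 − 26.9 = 61.3 hours, the level fell by a factor of 42.5/7.08 ≈ 6.0028.
n = log₂(6.0028) ≈ 2.5856 half-lives, so t½ = 61.3/2.5856 ≈ 23.708 hours.

23.7 hours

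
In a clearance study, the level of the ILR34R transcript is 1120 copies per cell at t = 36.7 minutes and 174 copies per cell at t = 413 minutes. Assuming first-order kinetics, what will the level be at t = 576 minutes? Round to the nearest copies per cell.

Over Δt = 413 − 36.7 = 376.3 minutes, the level fell by a factor of 1120/174 ≈ 6.4368.
n = log₂(6.4368) ≈ 2.6863 half-lives, so t½ = 376.3/2.6863 ≈ 140.08 minutes.
From t = 413 to t = 576: 174 × (1/2)^((576−413)/140.08) ≈ 77.672 copies per cell.

78 copies per cell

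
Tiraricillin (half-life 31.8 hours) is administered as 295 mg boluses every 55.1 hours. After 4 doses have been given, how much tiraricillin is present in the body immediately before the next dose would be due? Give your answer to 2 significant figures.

The 4 doses were given 220.4, 165.3, 110.2, 55.1 hours ago.
Total = 295·(1/2)^(220.4/31.8) + 295·(1/2)^(165.3/31.8) + 295·(1/2)^(110.2/31.8) + 295·(1/2)^(55.1/31.8)
      = 2.4179 + 8.0359 + 26.707 + 88.762 ≈ 125.92 mg.

130 mg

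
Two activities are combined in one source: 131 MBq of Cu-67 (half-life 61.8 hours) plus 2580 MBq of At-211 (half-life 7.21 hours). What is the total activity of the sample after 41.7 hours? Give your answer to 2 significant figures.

Cu-67: 131 × (1/2)^(41.7/61.8) = 131 × (1/2)^0.67476 ≈ 82.063 MBq.
At-211: 2580 × (1/2)^(41.7/7.21) = 2580 × (1/2)^5.7836 ≈ 46.835 MBq.
Total = 82.063 + 46.835 ≈ 128.9 MBq.

130 MBq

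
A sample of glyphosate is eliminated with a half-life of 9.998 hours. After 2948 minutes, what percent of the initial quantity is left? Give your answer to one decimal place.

2948 minutes = 49.1333 hours.
n = 49.1333/9.998 ≈ 4.9143 half-lives.
Fraction remaining = (1/2)^4.9143 ≈ 0.033162, i.e. 3.3162%.

3.3%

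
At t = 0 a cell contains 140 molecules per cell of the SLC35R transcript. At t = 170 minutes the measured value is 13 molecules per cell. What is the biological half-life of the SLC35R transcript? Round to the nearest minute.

A/A₀ = 13/140 ≈ 0.092857.
n = log₂(10.769) ≈ 3.4288 half-lives elapsed in 170 minutes.
t½ = 170/3.4288 ≈ 49.579 minutes.

50 minutes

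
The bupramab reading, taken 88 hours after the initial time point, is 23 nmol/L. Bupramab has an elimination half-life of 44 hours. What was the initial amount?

92 nmol/L

Number of half-lives elapsed: n = 88/44 ≈ 2.
A₀ = A × 2^n = 23 × 2^2 = 23 × 4 ≈ 92 nmol/L.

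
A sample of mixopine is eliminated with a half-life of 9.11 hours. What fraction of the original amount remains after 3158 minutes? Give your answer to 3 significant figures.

0.0182

3158 minutes = 52.6333 hours.
n = 52.6333/9.11 ≈ 5.7775 half-lives.
Fraction remaining = (1/2)^5.7775 ≈ 0.01823.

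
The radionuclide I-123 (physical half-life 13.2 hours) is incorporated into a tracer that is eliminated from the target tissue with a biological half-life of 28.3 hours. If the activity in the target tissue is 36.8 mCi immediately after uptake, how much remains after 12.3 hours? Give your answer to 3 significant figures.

1/t_eff = 1/t_phys + 1/t_biol = 1/13.2 + 1/28.3 = 0.11109 per hour.
t_eff = 13.2 × 28.3 / (13.2 + 28.3) ≈ 9.0014 hours.
Remaining = 36.8 × (1/2)^(12.3/9.0014) = 36.8 × (1/2)^1.3664 ≈ 14.273 mCi.

14.3 mCi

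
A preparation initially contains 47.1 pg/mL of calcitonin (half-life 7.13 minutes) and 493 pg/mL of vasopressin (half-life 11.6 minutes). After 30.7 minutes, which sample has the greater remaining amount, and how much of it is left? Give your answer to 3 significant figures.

calcitonin: 47.1 × (1/2)^4.3058 ≈ 2.3816 pg/mL.
vasopressin: 493 × (1/2)^2.6466 ≈ 78.733 pg/mL.
Vasopressin has more remaining, at ≈ 78.733 pg/mL.

vasopressin, 78.7 pg/mL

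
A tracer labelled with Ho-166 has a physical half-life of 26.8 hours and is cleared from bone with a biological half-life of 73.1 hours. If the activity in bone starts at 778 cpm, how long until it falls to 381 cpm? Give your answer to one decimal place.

20.2 hours

1/t_eff = 1/t_phys + 1/t_biol = 1/26.8 + 1/73.1 = 0.050993 per hour.
t_eff = 26.8 × 73.1 / (26.8 + 73.1) ≈ 19.61 hours.
n = log₂(778/381) ≈ 1.03; t = 1.03 × 19.61 ≈ 20.198 hours.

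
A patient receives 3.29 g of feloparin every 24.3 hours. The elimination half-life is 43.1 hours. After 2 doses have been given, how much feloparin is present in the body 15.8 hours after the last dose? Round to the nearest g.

4 g

The 2 doses were given 40.1, 15.8 hours ago.
Total = 3.29·(1/2)^(40.1/43.1) + 3.29·(1/2)^(15.8/43.1)
      = 1.7263 + 2.5518 ≈ 4.2781 g.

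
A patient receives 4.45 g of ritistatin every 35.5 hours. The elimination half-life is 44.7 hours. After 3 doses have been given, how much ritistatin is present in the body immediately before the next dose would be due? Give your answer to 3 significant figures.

The 3 doses were given 106.5, 71, 35.5 hours ago.
Total = 4.45·(1/2)^(106.5/44.7) + 4.45·(1/2)^(71/44.7) + 4.45·(1/2)^(35.5/44.7)
      = 0.85338 + 1.4798 + 2.5662 ≈ 4.8994 g.

4.90 g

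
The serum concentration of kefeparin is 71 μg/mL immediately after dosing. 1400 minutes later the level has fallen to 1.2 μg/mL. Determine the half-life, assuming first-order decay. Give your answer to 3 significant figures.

A/A₀ = 1.2/71 ≈ 0.016901.
n = log₂(59.167) ≈ 5.8867 half-lives elapsed in 1400 minutes.
t½ = 1400/5.8867 ≈ 237.82 minutes.

238 minutes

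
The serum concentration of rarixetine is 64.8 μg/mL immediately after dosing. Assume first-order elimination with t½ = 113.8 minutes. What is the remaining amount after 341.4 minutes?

Elapsed time is 3 half-lives (341.4/113.8).
Each half-life halves the amount: 64.8 × (1/2)^3 = 64.8/8 = 8.1 μg/mL.

8.1 μg/mL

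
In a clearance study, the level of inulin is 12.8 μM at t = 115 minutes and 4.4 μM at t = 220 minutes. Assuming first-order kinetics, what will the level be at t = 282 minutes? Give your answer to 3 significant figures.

2.34 μM

Over Δt = 220 − 115 = 105 minutes, the level fell by a factor of 12.8/4.4 ≈ 2.9091.
n = log₂(2.9091) ≈ 1.5406 half-lives, so t½ = 105/1.5406 ≈ 68.157 minutes.
From t = 220 to t = 282: 4.4 × (1/2)^((282−220)/68.157) ≈ 2.3422 μM.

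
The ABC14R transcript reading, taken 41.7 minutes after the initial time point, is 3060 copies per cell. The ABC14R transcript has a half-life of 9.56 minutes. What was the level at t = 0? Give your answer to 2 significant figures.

63000 copies per cell

Number of half-lives elapsed: n = 41.7/9.56 ≈ 4.3619.
A₀ = A × 2^n = 3060 × 2^4.3619 = 3060 × 20.562 ≈ 62920 copies per cell.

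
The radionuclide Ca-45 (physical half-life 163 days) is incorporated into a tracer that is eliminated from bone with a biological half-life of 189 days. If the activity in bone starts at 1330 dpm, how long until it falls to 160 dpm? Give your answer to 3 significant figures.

1/t_eff = 1/t_phys + 1/t_biol = 1/163 + 1/189 = 0.011426 per day.
t_eff = 163 × 189 / (163 + 189) ≈ 87.52 days.
n = log₂(1330/160) ≈ 3.0553; t = 3.0553 × 87.52 ≈ 267.4 days.

267 days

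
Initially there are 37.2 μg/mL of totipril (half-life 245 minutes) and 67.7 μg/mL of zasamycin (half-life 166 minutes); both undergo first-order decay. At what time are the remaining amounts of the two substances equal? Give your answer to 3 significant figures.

445 minutes

Set 37.2·(1/2)^(t/245) = 67.7·(1/2)^(t/166).
Taking log₂: log₂(37.2/67.7) = t·(1/245 − 1/166).
log₂(0.54948) = -0.86385; 1/245 − 1/166 = -0.0019425.
t = -0.86385 / -0.0019425 ≈ 444.72 minutes.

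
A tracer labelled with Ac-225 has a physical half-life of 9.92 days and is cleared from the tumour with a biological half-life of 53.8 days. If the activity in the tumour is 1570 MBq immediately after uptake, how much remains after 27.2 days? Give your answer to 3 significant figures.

1/t_eff = 1/t_phys + 1/t_biol = 1/9.92 + 1/53.8 = 0.11939 per day.
t_eff = 9.92 × 53.8 / (9.92 + 53.8) ≈ 8.3756 days.
Remaining = 1570 × (1/2)^(27.2/8.3756) = 1570 × (1/2)^3.2475 ≈ 165.31 MBq.

165 MBq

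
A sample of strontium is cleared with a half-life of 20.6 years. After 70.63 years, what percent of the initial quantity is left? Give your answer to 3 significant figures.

n = 70.63/20.6 ≈ 3.4286 half-lives.
Fraction remaining = (1/2)^3.4286 ≈ 0.09287, i.e. 9.287%.

9.29%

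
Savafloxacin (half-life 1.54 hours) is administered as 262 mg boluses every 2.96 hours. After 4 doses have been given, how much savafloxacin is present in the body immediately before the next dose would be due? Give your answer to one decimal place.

The 4 doses were given 11.84, 8.88, 5.92, 2.96 hours ago.
Total = 262·(1/2)^(11.84/1.54) + 262·(1/2)^(8.88/1.54) + 262·(1/2)^(5.92/1.54) + 262·(1/2)^(2.96/1.54)
      = 1.2702 + 4.8138 + 18.243 + 69.135 ≈ 93.462 mg.

93.5 mg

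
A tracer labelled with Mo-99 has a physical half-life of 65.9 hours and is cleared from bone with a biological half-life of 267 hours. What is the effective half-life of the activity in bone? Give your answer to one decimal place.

1/t_eff = 1/t_phys + 1/t_biol = 1/65.9 + 1/267 = 0.01892 per hour.
t_eff = 65.9 × 267 / (65.9 + 267) ≈ 52.855 hours.

52.9 hours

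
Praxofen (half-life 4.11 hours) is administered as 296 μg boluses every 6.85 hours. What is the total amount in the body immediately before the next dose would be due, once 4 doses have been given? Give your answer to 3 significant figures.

135 μg

The 4 doses were given 27.4, 20.55, 13.7, 6.85 hours ago.
Total = 296·(1/2)^(27.4/4.11) + 296·(1/2)^(20.55/4.11) + 296·(1/2)^(13.7/4.11) + 296·(1/2)^(6.85/4.11)
      = 2.9136 + 9.25 + 29.367 + 93.234 ≈ 134.76 μg.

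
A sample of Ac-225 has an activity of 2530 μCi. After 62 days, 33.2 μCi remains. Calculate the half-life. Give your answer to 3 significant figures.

A/A₀ = 33.2/2530 ≈ 0.013123.
n = log₂(76.205) ≈ 6.2518 half-lives elapsed in 62 days.
t½ = 62/6.2518 ≈ 9.9171 days.

9.92 days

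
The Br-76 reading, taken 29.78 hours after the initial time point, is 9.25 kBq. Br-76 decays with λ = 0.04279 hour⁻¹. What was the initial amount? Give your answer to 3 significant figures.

t½ = ln 2 / λ = 0.69315 / 0.04279 ≈ 16.199 hours.
Number of half-lives elapsed: n = 29.78/16.199 ≈ 1.8384.
A₀ = A × 2^n = 9.25 × 2^1.8384 = 9.25 × 3.5761 ≈ 33.079 kBq.

33.1 kBq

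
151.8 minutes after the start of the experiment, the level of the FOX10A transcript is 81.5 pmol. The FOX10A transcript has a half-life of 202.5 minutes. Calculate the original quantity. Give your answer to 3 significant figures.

137 pmol

Number of half-lives elapsed: n = 151.8/202.5 ≈ 0.74963.
A₀ = A × 2^n = 81.5 × 2^0.74963 = 81.5 × 1.6814 ≈ 137.03 pmol.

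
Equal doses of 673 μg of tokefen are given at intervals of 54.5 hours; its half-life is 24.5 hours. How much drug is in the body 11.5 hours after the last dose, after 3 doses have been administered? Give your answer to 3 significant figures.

The 3 doses were given 120.5, 66, 11.5 hours ago.
Total = 673·(1/2)^(120.5/24.5) + 673·(1/2)^(66/24.5) + 673·(1/2)^(11.5/24.5)
      = 22.256 + 104.01 + 486.09 ≈ 612.35 μg.

612 μg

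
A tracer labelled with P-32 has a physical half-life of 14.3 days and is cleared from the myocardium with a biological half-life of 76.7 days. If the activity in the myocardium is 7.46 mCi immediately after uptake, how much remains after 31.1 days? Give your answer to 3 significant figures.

1/t_eff = 1/t_phys + 1/t_biol = 1/14.3 + 1/76.7 = 0.082968 per day.
t_eff = 14.3 × 76.7 / (14.3 + 76.7) ≈ 12.053 days.
Remaining = 7.46 × (1/2)^(31.1/12.053) = 7.46 × (1/2)^2.5803 ≈ 1.2474 mCi.

1.25 mCi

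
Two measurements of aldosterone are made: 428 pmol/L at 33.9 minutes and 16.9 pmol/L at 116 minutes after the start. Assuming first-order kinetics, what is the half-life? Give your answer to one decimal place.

Over Δt = 116 − 33.9 = 82.1 minutes, the level fell by a factor of 428/16.9 ≈ 25.325.
n = log₂(25.325) ≈ 4.6625 half-lives, so t½ = 82.1/4.6625 ≈ 17.609 minutes.

17.6 minutes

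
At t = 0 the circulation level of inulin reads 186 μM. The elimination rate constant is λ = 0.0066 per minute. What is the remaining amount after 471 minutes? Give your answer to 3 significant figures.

t½ = ln 2 / λ = 0.69315 / 0.0066 ≈ 105.02 minutes.
Number of half-lives: n = 471/105.02 ≈ 4.4848.
Remaining = 186 × (1/2)^4.4848 = 186 × 0.044663 ≈ 8.3074 μM.

8.31 μM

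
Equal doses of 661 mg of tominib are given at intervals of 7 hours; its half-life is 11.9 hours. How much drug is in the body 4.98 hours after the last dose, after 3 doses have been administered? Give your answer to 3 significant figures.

The 3 doses were given 18.98, 11.98, 4.98 hours ago.
Total = 661·(1/2)^(18.98/11.9) + 661·(1/2)^(11.98/11.9) + 661·(1/2)^(4.98/11.9)
      = 218.81 + 328.96 + 494.57 ≈ 1042.3 mg.

1040 mg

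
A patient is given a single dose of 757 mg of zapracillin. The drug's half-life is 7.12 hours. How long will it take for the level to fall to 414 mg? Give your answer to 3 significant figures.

6.20 hours

Fraction remaining = 414/757 ≈ 0.5469.
n = log₂(757/414) = ln(1.8285)/ln 2 ≈ 0.87066 half-lives.
t = n × t½ = 0.87066 × 7.12 ≈ 6.1991 hours.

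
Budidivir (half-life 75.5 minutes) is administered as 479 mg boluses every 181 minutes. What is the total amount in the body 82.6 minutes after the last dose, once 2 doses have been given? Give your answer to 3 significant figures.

The 2 doses were given 263.6, 82.6 minutes ago.
Total = 479·(1/2)^(263.6/75.5) + 479·(1/2)^(82.6/75.5)
      = 42.591 + 224.39 ≈ 266.98 mg.

267 mg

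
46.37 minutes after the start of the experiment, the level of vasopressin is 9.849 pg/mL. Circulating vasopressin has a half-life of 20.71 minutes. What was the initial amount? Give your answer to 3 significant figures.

46.5 pg/mL

Number of half-lives elapsed: n = 46.37/20.71 ≈ 2.239.
A₀ = A × 2^n = 9.849 × 2^2.239 = 9.849 × 4.7207 ≈ 46.495 pg/mL.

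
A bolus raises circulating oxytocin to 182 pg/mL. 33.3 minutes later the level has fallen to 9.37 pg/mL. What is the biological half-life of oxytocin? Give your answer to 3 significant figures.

A/A₀ = 9.37/182 ≈ 0.051484.
n = log₂(19.424) ≈ 4.2797 half-lives elapsed in 33.3 minutes.
t½ = 33.3/4.2797 ≈ 7.7808 minutes.

7.78 minutes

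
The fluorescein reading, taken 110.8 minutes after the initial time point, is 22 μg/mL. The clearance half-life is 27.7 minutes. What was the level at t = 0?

Number of half-lives elapsed: n = 110.8/27.7 ≈ 4.
A₀ = A × 2^n = 22 × 2^4 = 22 × 16 ≈ 352 μg/mL.

352 μg/mL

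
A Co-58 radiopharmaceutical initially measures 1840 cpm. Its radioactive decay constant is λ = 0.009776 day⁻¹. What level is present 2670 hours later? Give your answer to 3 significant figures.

620 cpm

t½ = ln 2 / λ = 0.69315 / 0.009776 ≈ 70.903 days.
Convert the elapsed time: 2670 hours = 111.25 days.
Number of half-lives: n = 111.25/70.903 ≈ 1.569.
Remaining = 1840 × (1/2)^1.569 = 1840 × 0.33703 ≈ 620.14 cpm.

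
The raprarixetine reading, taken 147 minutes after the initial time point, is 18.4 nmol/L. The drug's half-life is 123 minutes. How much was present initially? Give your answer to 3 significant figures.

Number of half-lives elapsed: n = 147/123 ≈ 1.1951.
A₀ = A × 2^n = 18.4 × 2^1.1951 = 18.4 × 2.2896 ≈ 42.129 nmol/L.

42.1 nmol/L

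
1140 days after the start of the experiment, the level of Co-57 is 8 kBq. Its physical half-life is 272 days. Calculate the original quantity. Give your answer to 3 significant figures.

146 kBq

Number of half-lives elapsed: n = 1140/272 ≈ 4.1912.
A₀ = A × 2^n = 8 × 2^4.1912 = 8 × 18.267 ≈ 146.14 kBq.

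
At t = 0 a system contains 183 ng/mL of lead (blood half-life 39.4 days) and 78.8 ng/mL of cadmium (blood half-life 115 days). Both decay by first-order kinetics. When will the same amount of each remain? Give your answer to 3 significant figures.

Set 183·(1/2)^(t/39.4) = 78.8·(1/2)^(t/115).
Taking log₂: log₂(183/78.8) = t·(1/39.4 − 1/115).
log₂(2.3223) = 1.2156; 1/39.4 − 1/115 = 0.016685.
t = 1.2156 / 0.016685 ≈ 72.854 days.

72.9 days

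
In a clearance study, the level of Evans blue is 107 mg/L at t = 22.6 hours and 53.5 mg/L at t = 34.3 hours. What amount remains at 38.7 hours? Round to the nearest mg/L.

41 mg/L

Over Δt = 34.3 − 22.6 = 11.7 hours, the level fell by a factor of 107/53.5 ≈ 2.
n = log₂(2) ≈ 1 half-lives, so t½ = 11.7/1 ≈ 11.7 hours.
From t = 34.3 to t = 38.7: 53.5 × (1/2)^((38.7−34.3)/11.7) ≈ 41.224 mg/L.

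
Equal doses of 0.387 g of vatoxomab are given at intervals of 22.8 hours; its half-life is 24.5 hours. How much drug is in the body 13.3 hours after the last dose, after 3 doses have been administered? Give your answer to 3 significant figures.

The 3 doses were given 58.9, 36.1, 13.3 hours ago.
Total = 0.387·(1/2)^(58.9/24.5) + 0.387·(1/2)^(36.1/24.5) + 0.387·(1/2)^(13.3/24.5)
      = 0.073116 + 0.13936 + 0.26564 ≈ 0.47812 g.

0.478 g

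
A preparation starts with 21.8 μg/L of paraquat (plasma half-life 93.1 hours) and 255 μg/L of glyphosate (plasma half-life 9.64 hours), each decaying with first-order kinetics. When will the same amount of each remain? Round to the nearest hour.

Set 21.8·(1/2)^(t/93.1) = 255·(1/2)^(t/9.64).
Taking log₂: log₂(21.8/255) = t·(1/93.1 − 1/9.64).
log₂(0.08549) = -3.5481; 1/93.1 − 1/9.64 = -0.092993.
t = -3.5481 / -0.092993 ≈ 38.154 hours.

38 hours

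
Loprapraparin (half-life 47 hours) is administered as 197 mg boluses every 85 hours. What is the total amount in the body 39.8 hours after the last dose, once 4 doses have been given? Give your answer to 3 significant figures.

The 4 doses were given 294.8, 209.8, 124.8, 39.8 hours ago.
Total = 197·(1/2)^(294.8/47) + 197·(1/2)^(209.8/47) + 197·(1/2)^(124.8/47) + 197·(1/2)^(39.8/47)
      = 2.5486 + 8.9273 + 31.271 + 109.53 ≈ 152.28 mg.

152 mg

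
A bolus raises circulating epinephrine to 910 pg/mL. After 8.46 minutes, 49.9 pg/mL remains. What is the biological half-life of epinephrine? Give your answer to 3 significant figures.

A/A₀ = 49.9/910 ≈ 0.054835.
n = log₂(18.236) ≈ 4.1888 half-lives elapsed in 8.46 minutes.
t½ = 8.46/4.1888 ≈ 2.0197 minutes.

2.02 minutes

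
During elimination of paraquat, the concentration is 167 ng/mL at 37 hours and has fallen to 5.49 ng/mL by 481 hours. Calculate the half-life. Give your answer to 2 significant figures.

90 hours

Over Δt = 481 − 37 = 444 hours, the level fell by a factor of 167/5.49 ≈ 30.419.
n = log₂(30.419) ≈ 4.9269 half-lives, so t½ = 444/4.9269 ≈ 90.118 hours.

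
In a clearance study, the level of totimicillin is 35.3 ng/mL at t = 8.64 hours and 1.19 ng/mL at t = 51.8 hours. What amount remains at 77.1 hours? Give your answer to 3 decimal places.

0.163 ng/mL

Over Δt = 51.8 − 8.64 = 43.16 hours, the level fell by a factor of 35.3/1.19 ≈ 29.664.
n = log₂(29.664) ≈ 4.8906 half-lives, so t½ = 43.16/4.8906 ≈ 8.825 hours.
From t = 51.8 to t = 77.1: 1.19 × (1/2)^((77.1−51.8)/8.825) ≈ 0.16313 ng/mL.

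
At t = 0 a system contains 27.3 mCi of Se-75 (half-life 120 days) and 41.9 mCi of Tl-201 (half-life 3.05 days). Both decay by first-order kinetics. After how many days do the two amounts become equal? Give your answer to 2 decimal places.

1.93 days

Set 27.3·(1/2)^(t/120) = 41.9·(1/2)^(t/3.05).
Taking log₂: log₂(27.3/41.9) = t·(1/120 − 1/3.05).
log₂(0.65155) = -0.61805; 1/120 − 1/3.05 = -0.31954.
t = -0.61805 / -0.31954 ≈ 1.9342 days.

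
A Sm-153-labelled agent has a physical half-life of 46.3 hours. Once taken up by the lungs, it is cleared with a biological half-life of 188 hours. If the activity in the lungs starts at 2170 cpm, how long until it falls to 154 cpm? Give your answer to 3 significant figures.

142 hours

1/t_eff = 1/t_phys + 1/t_biol = 1/46.3 + 1/188 = 0.026917 per hour.
t_eff = 46.3 × 188 / (46.3 + 188) ≈ 37.151 hours.
n = log₂(2170/154) ≈ 3.8167; t = 3.8167 × 37.151 ≈ 141.79 hours.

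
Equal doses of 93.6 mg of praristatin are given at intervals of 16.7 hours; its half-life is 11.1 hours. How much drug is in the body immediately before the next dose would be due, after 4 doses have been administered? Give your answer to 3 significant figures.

50.2 mg

The 4 doses were given 66.8, 50.1, 33.4, 16.7 hours ago.
Total = 93.6·(1/2)^(66.8/11.1) + 93.6·(1/2)^(50.1/11.1) + 93.6·(1/2)^(33.4/11.1) + 93.6·(1/2)^(16.7/11.1)
      = 1.4443 + 4.098 + 11.627 + 32.989 ≈ 50.159 mg.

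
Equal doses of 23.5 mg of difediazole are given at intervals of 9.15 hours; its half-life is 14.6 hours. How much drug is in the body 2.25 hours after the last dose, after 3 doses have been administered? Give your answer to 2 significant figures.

The 3 doses were given 20.55, 11.4, 2.25 hours ago.
Total = 23.5·(1/2)^(20.55/14.6) + 23.5·(1/2)^(11.4/14.6) + 23.5·(1/2)^(2.25/14.6)
      = 8.8585 + 13.678 + 21.119 ≈ 43.655 mg.

44 mg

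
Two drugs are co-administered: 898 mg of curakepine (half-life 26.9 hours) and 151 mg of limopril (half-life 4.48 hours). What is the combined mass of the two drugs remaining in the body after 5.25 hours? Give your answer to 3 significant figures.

851 mg

curakepine: 898 × (1/2)^(5.25/26.9) = 898 × (1/2)^0.19517 ≈ 784.38 mg.
limopril: 151 × (1/2)^(5.25/4.48) = 151 × (1/2)^1.1719 ≈ 67.02 mg.
Total = 784.38 + 67.02 ≈ 851.4 mg.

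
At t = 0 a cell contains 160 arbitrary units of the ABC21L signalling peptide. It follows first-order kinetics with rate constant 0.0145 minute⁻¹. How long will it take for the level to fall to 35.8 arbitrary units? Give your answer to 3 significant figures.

103 minutes

t½ = ln 2 / λ = 0.69315 / 0.0145 ≈ 47.803 minutes.
Fraction remaining = 35.8/160 ≈ 0.22375.
n = log₂(160/35.8) = ln(4.4693)/ln 2 ≈ 2.16 half-lives.
t = n × t½ = 2.16 × 47.803 ≈ 103.26 minutes.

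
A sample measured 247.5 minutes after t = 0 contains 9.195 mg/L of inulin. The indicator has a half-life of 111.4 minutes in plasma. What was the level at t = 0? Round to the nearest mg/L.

43 mg/L

Number of half-lives elapsed: n = 247.5/111.4 ≈ 2.2217.
A₀ = A × 2^n = 9.195 × 2^2.2217 = 9.195 × 4.6645 ≈ 42.89 mg/L.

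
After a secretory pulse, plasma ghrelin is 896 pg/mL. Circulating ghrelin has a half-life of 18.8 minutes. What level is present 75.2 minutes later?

Elapsed time is 4 half-lives (75.2/18.8).
Each half-life halves the amount: 896 × (1/2)^4 = 896/16 = 56 pg/mL.

56 pg/mL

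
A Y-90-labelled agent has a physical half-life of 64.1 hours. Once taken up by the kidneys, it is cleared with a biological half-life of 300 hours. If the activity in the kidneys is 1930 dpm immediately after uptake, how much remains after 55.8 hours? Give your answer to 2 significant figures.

1/t_eff = 1/t_phys + 1/t_biol = 1/64.1 + 1/300 = 0.018934 per hour.
t_eff = 64.1 × 300 / (64.1 + 300) ≈ 52.815 hours.
Remaining = 1930 × (1/2)^(55.8/52.815) = 1930 × (1/2)^1.0565 ≈ 927.93 dpm.

930 dpm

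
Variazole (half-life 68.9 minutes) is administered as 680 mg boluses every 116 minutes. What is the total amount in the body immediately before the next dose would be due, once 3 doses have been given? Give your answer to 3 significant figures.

The 3 doses were given 348, 232, 116 minutes ago.
Total = 680·(1/2)^(348/68.9) + 680·(1/2)^(232/68.9) + 680·(1/2)^(116/68.9)
      = 20.515 + 65.899 + 211.69 ≈ 298.1 mg.

298 mg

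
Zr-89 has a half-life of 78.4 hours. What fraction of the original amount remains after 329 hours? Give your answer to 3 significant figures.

n = 329/78.4 ≈ 4.1964 half-lives.
Fraction remaining = (1/2)^4.1964 ≈ 0.054544.

0.0545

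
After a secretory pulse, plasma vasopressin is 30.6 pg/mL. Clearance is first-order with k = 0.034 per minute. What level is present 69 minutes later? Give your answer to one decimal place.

2.9 pg/mL

t½ = ln 2 / k = 0.69315 / 0.034 ≈ 20.387 minutes.
Number of half-lives: n = 69/20.387 ≈ 3.3846.
Remaining = 30.6 × (1/2)^3.3846 = 30.6 × 0.095751 ≈ 2.93 pg/mL.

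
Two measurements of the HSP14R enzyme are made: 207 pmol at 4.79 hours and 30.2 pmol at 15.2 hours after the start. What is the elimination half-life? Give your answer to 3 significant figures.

3.75 hours

Over Δt = 15.2 − 4.79 = 10.41 hours, the level fell by a factor of 207/30.2 ≈ 6.8543.
n = log₂(6.8543) ≈ 2.777 half-lives, so t½ = 10.41/2.777 ≈ 3.7486 hours.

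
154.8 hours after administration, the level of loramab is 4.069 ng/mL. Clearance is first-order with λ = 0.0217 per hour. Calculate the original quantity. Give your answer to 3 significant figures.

117 ng/mL

t½ = ln 2 / λ = 0.69315 / 0.0217 ≈ 31.942 hours.
Number of half-lives elapsed: n = 154.8/31.942 ≈ 4.8462.
A₀ = A × 2^n = 4.069 × 2^4.8462 = 4.069 × 28.765 ≈ 117.04 ng/mL.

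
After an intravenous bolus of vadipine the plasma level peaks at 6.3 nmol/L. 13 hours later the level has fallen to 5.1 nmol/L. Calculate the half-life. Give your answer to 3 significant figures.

A/A₀ = 5.1/6.3 ≈ 0.80952.
n = log₂(1.2353) ≈ 0.30485 half-lives elapsed in 13 hours.
t½ = 13/0.30485 ≈ 42.643 hours.

42.6 hours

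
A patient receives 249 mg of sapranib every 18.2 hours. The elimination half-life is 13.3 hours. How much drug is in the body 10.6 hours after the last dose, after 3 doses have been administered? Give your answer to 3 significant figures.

The 3 doses were given 47, 28.8, 10.6 hours ago.
Total = 249·(1/2)^(47/13.3) + 249·(1/2)^(28.8/13.3) + 249·(1/2)^(10.6/13.3)
      = 21.499 + 55.507 + 143.31 ≈ 220.32 mg.

220 mg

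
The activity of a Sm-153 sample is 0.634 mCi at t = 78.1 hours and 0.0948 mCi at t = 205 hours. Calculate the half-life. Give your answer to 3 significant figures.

46.3 hours

Over Δt = 205 − 78.1 = 126.9 hours, the level fell by a factor of 0.634/0.0948 ≈ 6.6878.
n = log₂(6.6878) ≈ 2.7415 half-lives, so t½ = 126.9/2.7415 ≈ 46.288 hours.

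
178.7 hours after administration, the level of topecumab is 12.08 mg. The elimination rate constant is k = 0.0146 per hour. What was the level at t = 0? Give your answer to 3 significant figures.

164 mg

t½ = ln 2 / k = 0.69315 / 0.0146 ≈ 47.476 hours.
Number of half-lives elapsed: n = 178.7/47.476 ≈ 3.764.
A₀ = A × 2^n = 12.08 × 2^3.764 = 12.08 × 13.586 ≈ 164.12 mg.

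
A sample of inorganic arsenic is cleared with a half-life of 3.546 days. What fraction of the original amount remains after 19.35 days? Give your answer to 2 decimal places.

n = 19.35/3.546 ≈ 5.4569 half-lives.
Fraction remaining = (1/2)^5.4569 ≈ 0.022768.

0.02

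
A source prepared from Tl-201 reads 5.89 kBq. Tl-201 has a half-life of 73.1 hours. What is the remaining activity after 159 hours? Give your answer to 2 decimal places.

Number of half-lives: n = 159/73.1 ≈ 2.1751.
Remaining = 5.89 × (1/2)^2.1751 = 5.89 × 0.22143 ≈ 1.3042 kBq.

1.30 kBq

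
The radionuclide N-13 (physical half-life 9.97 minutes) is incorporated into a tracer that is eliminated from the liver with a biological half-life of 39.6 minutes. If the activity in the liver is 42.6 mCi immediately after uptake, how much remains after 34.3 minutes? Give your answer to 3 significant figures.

2.15 mCi

1/t_eff = 1/t_phys + 1/t_biol = 1/9.97 + 1/39.6 = 0.12555 per minute.
t_eff = 9.97 × 39.6 / (9.97 + 39.6) ≈ 7.9647 minutes.
Remaining = 42.6 × (1/2)^(34.3/7.9647) = 42.6 × (1/2)^4.3065 ≈ 2.1529 mCi.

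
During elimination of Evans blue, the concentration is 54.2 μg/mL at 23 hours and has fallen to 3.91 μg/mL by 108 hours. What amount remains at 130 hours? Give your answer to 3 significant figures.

Over Δt = 108 − 23 = 85 hours, the level fell by a factor of 54.2/3.91 ≈ 13.862.
n = log₂(13.862) ≈ 3.7931 half-lives, so t½ = 85/3.7931 ≈ 22.409 hours.
From t = 108 to t = 130: 3.91 × (1/2)^((130−108)/22.409) ≈ 1.9799 μg/mL.

1.98 μg/mL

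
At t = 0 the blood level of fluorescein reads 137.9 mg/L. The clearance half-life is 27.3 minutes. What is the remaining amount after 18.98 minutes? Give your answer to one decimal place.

85.2 mg/L

Number of half-lives: n = 18.98/27.3 ≈ 0.69524.
Remaining = 137.9 × (1/2)^0.69524 = 137.9 × 0.61761 ≈ 85.168 mg/L.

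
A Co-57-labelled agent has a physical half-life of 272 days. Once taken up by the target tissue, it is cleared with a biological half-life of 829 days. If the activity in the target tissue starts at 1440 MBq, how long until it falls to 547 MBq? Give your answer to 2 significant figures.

290 days

1/t_eff = 1/t_phys + 1/t_biol = 1/272 + 1/829 = 0.0048827 per day.
t_eff = 272 × 829 / (272 + 829) ≈ 204.8 days.
n = log₂(1440/547) ≈ 1.3965; t = 1.3965 × 204.8 ≈ 286 days.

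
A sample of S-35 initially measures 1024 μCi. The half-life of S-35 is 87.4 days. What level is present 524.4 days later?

Elapsed time is 6 half-lives (524.4/87.4).
Each half-life halves the amount: 1024 × (1/2)^6 = 1024/64 = 16 μCi.

16 μCi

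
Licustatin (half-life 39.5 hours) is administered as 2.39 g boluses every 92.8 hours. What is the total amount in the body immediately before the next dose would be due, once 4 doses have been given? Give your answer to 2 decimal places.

0.58 g

The 4 doses were given 371.2, 278.4, 185.6, 92.8 hours ago.
Total = 2.39·(1/2)^(371.2/39.5) + 2.39·(1/2)^(278.4/39.5) + 2.39·(1/2)^(185.6/39.5) + 2.39·(1/2)^(92.8/39.5)
      = 0.0035439 + 0.01806 + 0.092032 + 0.46899 ≈ 0.58263 g.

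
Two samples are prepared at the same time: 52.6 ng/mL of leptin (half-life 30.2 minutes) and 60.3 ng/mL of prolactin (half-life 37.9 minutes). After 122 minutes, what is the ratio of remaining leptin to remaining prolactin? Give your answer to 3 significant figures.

0.494

leptin: 52.6 × (1/2)^(122/30.2) = 52.6 × (1/2)^4.0397 ≈ 3.1982 ng/mL.
prolactin: 60.3 × (1/2)^(122/37.9) = 60.3 × (1/2)^3.219 ≈ 6.4759 ng/mL.
Ratio ≈ 3.1982 / 6.4759 ≈ 0.49386.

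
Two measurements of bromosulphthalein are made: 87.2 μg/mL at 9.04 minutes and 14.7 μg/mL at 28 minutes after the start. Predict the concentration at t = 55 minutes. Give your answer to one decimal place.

Over Δt = 28 − 9.04 = 18.96 minutes, the level fell by a factor of 87.2/14.7 ≈ 5.932.
n = log₂(5.932) ≈ 2.5685 half-lives, so t½ = 18.96/2.5685 ≈ 7.3817 minutes.
From t = 28 to t = 55: 14.7 × (1/2)^((55−28)/7.3817) ≈ 1.1648 μg/mL.

1.2 μg/mL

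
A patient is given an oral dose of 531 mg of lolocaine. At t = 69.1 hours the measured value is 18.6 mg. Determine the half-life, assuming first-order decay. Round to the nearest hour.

14 hours

A/A₀ = 18.6/531 ≈ 0.035028.
n = log₂(28.548) ≈ 4.8353 half-lives elapsed in 69.1 hours.
t½ = 69.1/4.8353 ≈ 14.291 hours.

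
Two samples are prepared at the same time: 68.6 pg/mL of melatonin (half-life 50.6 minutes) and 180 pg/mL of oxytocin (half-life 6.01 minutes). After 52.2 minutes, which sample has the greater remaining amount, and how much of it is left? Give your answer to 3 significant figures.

melatonin: 68.6 × (1/2)^1.0316 ≈ 33.556 pg/mL.
oxytocin: 180 × (1/2)^8.6855 ≈ 0.43719 pg/mL.
Melatonin has more remaining, at ≈ 33.556 pg/mL.

melatonin, 33.6 pg/mL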